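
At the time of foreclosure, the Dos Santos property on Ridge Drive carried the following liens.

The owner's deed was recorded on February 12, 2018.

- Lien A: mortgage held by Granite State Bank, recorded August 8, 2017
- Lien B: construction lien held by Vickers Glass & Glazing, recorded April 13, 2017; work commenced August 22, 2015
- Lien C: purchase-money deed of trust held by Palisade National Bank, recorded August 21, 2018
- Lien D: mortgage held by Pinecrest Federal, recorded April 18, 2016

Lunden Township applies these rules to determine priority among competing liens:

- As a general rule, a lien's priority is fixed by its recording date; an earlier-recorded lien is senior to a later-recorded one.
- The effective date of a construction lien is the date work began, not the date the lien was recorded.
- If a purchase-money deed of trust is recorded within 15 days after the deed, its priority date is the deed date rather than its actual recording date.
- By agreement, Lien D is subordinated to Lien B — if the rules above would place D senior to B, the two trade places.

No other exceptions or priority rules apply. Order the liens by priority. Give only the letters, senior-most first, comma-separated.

B, D, A, C

Adjusting effective dates: B's effective date is August 22, 2015, when work began; C was recorded 190 days after the deed, outside the 15-day window, so it keeps its recording date.
Ordering by effective date: B (August 22, 2015), D (April 18, 2016), A (August 8, 2017), C (August 21, 2018).
D is already junior to B, so the subordination agreement changes nothing.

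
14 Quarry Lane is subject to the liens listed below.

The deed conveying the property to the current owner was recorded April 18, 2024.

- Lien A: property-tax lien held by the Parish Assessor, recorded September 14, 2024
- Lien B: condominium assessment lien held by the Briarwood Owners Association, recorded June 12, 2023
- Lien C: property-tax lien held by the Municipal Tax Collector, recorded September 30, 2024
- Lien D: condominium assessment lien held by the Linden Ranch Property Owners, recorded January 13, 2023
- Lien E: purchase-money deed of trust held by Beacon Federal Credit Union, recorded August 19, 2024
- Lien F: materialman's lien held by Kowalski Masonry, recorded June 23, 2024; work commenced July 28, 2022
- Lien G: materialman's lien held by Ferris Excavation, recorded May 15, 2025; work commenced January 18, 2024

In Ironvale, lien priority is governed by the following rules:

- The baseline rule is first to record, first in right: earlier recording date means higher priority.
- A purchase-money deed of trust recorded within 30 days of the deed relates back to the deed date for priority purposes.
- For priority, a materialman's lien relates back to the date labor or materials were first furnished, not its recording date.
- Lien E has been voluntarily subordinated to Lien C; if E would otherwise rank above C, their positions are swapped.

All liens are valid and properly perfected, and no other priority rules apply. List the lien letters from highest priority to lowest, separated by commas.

F, D, B, G, C, A, E

First, effective dates: E missed the 30-day window (123 days after the deed), so its recording date stands; F is treated as recorded July 28, 2022, the work-commencement date; G's effective date is January 18, 2024, when work began.
Sorted by effective date: F (July 28, 2022), D (January 13, 2023), B (June 12, 2023), G (January 18, 2024), E (August 19, 2024), A (September 14, 2024), C (September 30, 2024).
E would otherwise be senior to C, so under the subordination agreement E and C exchange positions.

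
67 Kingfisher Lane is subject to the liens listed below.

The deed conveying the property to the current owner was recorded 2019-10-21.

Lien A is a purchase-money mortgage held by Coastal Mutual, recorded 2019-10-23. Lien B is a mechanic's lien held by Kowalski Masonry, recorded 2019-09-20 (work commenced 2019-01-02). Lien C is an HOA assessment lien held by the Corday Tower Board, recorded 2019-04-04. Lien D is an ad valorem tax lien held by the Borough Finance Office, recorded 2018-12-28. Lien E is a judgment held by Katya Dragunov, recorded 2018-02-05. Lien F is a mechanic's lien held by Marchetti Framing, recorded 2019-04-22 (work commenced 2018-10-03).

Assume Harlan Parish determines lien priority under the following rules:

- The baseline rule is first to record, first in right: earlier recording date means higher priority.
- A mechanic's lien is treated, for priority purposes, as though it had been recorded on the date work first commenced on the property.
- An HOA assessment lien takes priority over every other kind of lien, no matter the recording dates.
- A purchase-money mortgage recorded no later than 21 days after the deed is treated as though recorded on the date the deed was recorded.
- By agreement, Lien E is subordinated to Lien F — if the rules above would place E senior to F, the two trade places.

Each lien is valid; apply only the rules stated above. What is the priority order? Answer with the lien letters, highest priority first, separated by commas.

First, effective dates: A was recorded within the 21-day window, so its effective date is the deed date 2019-10-21; B is treated as recorded 2019-01-02, the work-commencement date; F relates back to 2018-10-03 (work commenced).
C is an HOA assessment lien and takes priority over every other lien.
The other liens, earliest effective date first: E (2018-02-05), F (2018-10-03), D (2018-12-28), B (2019-01-02), A (2019-10-21).
E would otherwise be senior to F, so under the subordination agreement E and F exchange positions.

C, F, E, D, B, A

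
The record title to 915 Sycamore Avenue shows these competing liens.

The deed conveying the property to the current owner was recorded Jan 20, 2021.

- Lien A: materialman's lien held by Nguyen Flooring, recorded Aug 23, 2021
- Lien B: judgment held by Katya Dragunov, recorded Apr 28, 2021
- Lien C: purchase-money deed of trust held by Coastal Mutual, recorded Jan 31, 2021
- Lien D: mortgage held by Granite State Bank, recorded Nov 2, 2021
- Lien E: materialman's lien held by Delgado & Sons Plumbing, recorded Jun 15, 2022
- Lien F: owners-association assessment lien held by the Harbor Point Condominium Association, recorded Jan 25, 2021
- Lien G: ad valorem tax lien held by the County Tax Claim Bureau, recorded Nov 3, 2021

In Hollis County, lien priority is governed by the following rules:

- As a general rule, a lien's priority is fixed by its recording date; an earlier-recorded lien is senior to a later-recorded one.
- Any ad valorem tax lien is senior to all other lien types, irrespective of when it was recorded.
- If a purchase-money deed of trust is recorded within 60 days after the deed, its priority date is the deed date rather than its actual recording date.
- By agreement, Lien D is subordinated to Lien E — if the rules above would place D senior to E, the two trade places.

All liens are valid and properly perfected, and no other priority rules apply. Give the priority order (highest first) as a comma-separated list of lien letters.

G, C, F, B, A, E, D

Adjusting effective dates: C's effective date is the deed date, Jan 20, 2021.
As an ad valorem tax lien, G is senior to every other lien.
Remaining liens by effective date: C (Jan 20, 2021), F (Jan 25, 2021), B (Apr 28, 2021), A (Aug 23, 2021), D (Nov 2, 2021), E (Jun 15, 2022).
D would otherwise be senior to E, so under the subordination agreement D and E exchange positions.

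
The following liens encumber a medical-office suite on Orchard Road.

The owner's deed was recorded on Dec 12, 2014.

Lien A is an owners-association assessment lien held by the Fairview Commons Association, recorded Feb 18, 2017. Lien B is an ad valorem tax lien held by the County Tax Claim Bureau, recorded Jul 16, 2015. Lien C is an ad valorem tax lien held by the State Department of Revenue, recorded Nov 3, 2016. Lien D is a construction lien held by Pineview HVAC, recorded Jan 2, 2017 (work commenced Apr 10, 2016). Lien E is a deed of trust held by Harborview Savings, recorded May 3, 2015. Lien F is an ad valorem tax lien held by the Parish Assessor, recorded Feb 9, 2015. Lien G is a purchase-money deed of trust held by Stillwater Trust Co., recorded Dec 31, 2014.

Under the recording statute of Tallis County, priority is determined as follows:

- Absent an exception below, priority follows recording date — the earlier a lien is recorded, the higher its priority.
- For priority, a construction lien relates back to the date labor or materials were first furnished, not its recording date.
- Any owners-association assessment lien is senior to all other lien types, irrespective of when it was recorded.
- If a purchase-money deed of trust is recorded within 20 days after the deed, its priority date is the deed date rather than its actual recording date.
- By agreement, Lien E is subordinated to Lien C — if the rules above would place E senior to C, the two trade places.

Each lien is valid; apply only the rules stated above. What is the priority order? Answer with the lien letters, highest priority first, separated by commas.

First, effective dates: D is treated as recorded Apr 10, 2016, the work-commencement date; G relates back to the deed date Dec 12, 2014.
A is an owners-association assessment lien and takes priority over every other lien.
The other liens, earliest effective date first: G (Dec 12, 2014), F (Feb 9, 2015), E (May 3, 2015), B (Jul 16, 2015), D (Apr 10, 2016), C (Nov 3, 2016).
E is senior to C before the subordination, so the two trade places.

A, G, F, C, B, D, E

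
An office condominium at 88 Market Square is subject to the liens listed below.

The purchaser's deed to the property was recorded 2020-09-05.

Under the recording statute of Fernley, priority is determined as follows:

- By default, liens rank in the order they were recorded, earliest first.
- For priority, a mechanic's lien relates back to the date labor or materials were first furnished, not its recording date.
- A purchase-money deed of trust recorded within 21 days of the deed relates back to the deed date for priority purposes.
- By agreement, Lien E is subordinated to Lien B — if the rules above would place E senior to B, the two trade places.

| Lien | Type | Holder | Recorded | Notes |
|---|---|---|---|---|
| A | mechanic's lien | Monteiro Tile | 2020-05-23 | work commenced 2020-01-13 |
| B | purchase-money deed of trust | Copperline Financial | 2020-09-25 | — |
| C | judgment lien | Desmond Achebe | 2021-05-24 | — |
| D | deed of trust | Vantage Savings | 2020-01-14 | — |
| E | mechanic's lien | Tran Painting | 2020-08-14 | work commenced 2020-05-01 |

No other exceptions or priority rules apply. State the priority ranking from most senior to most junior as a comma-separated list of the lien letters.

Effective dates: A relates back to 2020-01-13 (work commenced); B's effective date is the deed date, 2020-09-05; E is treated as recorded 2020-05-01, the work-commencement date.
Sorted by effective date: A (2020-01-13), D (2020-01-14), E (2020-05-01), B (2020-09-05), C (2021-05-24).
Because E would otherwise rank above B, the subordination swaps them.

A, D, B, E, C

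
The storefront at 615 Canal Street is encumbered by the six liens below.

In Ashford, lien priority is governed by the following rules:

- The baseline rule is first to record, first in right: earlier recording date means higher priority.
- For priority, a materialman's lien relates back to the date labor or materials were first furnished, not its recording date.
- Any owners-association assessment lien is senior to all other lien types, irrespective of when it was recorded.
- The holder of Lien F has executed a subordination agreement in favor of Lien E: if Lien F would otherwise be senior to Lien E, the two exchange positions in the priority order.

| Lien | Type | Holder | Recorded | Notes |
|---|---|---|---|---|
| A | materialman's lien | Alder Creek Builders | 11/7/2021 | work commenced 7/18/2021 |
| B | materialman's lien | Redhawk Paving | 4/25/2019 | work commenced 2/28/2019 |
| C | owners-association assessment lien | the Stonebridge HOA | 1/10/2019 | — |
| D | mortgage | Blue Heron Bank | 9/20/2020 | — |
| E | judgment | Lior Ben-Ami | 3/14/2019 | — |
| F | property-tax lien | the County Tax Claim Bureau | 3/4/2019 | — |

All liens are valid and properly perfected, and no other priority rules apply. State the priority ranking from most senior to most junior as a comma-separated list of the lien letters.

C, B, E, F, D, A

Effective dates after the stated exceptions: A is treated as recorded 7/18/2021, the work-commencement date; B's effective date is 2/28/2019, when work began.
C is an owners-association assessment lien, so it outranks all other liens regardless of date.
Ordering the rest by effective date: B (2/28/2019), F (3/4/2019), E (3/14/2019), D (9/20/2020), A (7/18/2021).
The subordination applies — F was senior to E — so F and E swap.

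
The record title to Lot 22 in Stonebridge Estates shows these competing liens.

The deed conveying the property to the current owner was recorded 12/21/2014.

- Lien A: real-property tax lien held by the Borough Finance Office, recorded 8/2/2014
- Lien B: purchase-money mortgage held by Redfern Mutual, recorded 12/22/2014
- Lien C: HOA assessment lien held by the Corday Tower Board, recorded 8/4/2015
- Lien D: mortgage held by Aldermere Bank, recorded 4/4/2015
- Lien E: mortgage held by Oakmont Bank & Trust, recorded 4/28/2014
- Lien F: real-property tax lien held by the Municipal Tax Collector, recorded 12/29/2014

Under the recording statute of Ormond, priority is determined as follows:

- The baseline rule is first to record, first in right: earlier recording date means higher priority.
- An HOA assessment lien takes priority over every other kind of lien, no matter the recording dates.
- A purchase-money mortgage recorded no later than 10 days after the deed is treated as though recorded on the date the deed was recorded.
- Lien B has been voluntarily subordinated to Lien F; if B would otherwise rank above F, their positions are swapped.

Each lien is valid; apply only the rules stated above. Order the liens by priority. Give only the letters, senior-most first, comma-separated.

Adjusting effective dates: B relates back to the deed date 12/21/2014.
C is an HOA assessment lien and takes priority over every other lien.
Remaining liens by effective date: E (4/28/2014), A (8/2/2014), B (12/21/2014), F (12/29/2014), D (4/4/2015).
The subordination applies — B was senior to F — so B and F swap.

C, E, A, F, B, D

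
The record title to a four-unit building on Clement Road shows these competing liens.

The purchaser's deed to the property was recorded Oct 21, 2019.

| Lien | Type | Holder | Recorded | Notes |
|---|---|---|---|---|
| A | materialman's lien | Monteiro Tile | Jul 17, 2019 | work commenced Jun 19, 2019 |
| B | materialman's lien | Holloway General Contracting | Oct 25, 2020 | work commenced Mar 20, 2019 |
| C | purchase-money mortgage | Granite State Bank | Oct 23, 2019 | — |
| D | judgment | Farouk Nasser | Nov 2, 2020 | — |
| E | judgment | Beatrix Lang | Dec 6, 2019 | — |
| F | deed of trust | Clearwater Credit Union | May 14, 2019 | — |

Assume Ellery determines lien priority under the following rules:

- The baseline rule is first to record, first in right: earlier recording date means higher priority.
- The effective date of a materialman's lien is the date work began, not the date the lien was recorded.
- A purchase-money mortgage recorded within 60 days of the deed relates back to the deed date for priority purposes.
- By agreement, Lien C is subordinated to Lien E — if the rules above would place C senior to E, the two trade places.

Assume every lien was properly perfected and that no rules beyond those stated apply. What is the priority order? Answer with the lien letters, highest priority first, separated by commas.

Adjusting effective dates: A relates back to Jun 19, 2019 (work commenced); B is treated as recorded Mar 20, 2019, the work-commencement date; C relates back to the deed date Oct 21, 2019.
Ordering by effective date: B (Mar 20, 2019), F (May 14, 2019), A (Jun 19, 2019), C (Oct 21, 2019), E (Dec 6, 2019), D (Nov 2, 2020).
Because C would otherwise rank above E, the subordination swaps them.

B, F, A, E, C, D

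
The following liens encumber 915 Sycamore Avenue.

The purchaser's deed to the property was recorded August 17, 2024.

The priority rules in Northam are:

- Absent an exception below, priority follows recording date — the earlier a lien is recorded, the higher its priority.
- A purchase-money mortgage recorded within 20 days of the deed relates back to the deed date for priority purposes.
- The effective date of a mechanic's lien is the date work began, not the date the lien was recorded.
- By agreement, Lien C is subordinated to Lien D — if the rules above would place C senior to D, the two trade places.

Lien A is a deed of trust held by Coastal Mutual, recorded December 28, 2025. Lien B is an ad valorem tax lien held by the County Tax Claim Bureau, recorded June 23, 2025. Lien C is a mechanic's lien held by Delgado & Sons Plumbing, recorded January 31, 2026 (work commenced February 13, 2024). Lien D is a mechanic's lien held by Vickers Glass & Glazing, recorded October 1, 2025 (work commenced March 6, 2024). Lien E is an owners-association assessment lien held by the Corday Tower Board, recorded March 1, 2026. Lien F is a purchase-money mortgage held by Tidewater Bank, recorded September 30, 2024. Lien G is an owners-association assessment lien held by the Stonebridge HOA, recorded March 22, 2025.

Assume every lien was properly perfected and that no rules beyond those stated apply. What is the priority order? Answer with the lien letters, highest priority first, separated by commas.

Effective dates after the stated exceptions: C's effective date is February 13, 2024, when work began; D's effective date is March 6, 2024, when work began; F missed the 20-day window (44 days after the deed), so its recording date stands.
Ordering by effective date: C (February 13, 2024), D (March 6, 2024), F (September 30, 2024), G (March 22, 2025), B (June 23, 2025), A (December 28, 2025), E (March 1, 2026).
C would otherwise be senior to D, so under the subordination agreement C and D exchange positions.

D, C, F, G, B, A, E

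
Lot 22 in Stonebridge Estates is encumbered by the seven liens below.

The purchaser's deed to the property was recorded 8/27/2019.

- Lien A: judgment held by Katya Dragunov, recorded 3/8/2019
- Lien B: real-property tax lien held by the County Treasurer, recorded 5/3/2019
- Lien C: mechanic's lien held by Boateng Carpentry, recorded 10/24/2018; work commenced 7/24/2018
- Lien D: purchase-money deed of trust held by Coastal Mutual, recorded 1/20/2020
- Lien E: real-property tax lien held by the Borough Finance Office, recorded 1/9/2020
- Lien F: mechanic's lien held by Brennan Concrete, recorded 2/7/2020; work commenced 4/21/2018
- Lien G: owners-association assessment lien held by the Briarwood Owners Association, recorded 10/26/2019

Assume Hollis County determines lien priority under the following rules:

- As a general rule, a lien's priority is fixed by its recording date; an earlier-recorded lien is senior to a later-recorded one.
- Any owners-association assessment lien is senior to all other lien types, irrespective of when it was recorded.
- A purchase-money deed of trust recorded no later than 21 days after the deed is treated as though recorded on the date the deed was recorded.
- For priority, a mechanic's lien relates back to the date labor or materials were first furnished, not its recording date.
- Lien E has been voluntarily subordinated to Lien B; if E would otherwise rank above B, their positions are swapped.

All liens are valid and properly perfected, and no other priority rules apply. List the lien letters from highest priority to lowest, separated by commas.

First, effective dates: C's effective date is 7/24/2018, when work began; D was recorded 146 days after the deed — beyond 21 days — so no relation-back applies; F relates back to 4/21/2018 (work commenced).
G is an owners-association assessment lien, so it outranks all other liens regardless of date.
Among the remaining liens, by effective date: F (4/21/2018), C (7/24/2018), A (3/8/2019), B (5/3/2019), E (1/9/2020), D (1/20/2020).
E already ranks below B; the subordination has no effect.

G, F, C, A, B, E, D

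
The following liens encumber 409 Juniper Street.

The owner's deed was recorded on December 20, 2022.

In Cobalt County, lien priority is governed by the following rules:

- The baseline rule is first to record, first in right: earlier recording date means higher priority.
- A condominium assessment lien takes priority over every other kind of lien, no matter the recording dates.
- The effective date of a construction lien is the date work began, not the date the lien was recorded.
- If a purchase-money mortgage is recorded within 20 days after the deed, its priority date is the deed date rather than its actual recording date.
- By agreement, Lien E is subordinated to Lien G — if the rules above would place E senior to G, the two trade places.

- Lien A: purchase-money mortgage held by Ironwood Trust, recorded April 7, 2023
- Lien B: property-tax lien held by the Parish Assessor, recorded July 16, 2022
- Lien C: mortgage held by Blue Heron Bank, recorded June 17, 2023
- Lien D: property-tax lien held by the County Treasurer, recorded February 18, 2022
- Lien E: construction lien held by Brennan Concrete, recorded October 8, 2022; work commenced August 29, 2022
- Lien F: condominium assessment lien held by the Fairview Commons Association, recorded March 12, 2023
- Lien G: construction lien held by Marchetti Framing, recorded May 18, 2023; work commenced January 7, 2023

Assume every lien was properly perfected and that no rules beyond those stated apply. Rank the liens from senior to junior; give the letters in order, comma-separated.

First, effective dates: A was recorded 108 days after the deed, outside the 20-day window, so it keeps its recording date; E is treated as recorded August 29, 2022, the work-commencement date; G is treated as recorded January 7, 2023, the work-commencement date.
F, as a condominium assessment lien, has superpriority and ranks first.
The other liens, earliest effective date first: D (February 18, 2022), B (July 16, 2022), E (August 29, 2022), G (January 7, 2023), A (April 7, 2023), C (June 17, 2023).
E is senior to G before the subordination, so the two trade places.

F, D, B, G, E, A, C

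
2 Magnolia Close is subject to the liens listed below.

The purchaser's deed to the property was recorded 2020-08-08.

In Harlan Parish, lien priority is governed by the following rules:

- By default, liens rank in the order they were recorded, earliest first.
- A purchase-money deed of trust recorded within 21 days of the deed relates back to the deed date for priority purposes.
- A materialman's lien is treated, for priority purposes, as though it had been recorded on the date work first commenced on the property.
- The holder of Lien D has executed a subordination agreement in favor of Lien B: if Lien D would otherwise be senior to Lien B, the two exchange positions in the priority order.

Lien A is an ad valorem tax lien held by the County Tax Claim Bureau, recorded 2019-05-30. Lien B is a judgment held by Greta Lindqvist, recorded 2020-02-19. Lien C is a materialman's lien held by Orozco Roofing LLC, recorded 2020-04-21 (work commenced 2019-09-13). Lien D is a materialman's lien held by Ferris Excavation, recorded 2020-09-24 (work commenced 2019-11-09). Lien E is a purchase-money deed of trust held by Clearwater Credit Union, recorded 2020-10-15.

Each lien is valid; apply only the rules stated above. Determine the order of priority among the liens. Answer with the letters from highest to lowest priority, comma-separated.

Effective dates: C relates back to 2019-09-13 (work commenced); D is treated as recorded 2019-11-09, the work-commencement date; E was recorded 68 days after the deed — beyond 21 days — so no relation-back applies.
Ordering by effective date: A (2019-05-30), C (2019-09-13), D (2019-11-09), B (2020-02-19), E (2020-10-15).
D would otherwise be senior to B, so under the subordination agreement D and B exchange positions.

A, C, B, D, E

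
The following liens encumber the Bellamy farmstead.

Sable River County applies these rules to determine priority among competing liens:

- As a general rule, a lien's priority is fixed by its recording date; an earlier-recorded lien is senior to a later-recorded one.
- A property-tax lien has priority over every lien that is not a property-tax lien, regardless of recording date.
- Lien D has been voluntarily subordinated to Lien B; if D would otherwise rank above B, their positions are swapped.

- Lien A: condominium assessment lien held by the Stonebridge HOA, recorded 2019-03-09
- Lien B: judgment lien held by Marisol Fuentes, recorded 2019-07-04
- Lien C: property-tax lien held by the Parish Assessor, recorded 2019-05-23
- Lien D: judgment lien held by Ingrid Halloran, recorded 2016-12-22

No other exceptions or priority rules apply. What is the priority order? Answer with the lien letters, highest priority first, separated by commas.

C, B, A, D

C is a property-tax lien and takes priority over every other lien.
Remaining liens by effective date: D (2016-12-22), A (2019-03-09), B (2019-07-04).
The subordination applies — D was senior to B — so D and B swap.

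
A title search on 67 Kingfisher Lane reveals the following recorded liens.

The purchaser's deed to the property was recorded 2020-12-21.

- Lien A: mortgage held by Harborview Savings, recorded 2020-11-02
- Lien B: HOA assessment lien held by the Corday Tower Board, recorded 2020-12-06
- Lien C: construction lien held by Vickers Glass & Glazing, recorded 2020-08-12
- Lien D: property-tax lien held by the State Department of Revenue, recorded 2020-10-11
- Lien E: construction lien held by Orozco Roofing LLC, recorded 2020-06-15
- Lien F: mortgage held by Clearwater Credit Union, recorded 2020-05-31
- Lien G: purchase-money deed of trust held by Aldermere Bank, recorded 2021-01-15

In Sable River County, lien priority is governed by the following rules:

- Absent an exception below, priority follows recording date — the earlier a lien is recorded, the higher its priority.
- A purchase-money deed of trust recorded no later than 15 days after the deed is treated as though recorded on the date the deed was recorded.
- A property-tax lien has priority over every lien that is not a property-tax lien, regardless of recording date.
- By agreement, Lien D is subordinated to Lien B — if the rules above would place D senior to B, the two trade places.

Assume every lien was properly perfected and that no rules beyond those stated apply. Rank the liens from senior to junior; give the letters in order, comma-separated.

B, F, E, C, A, D, G

First, effective dates: G missed the 15-day window (25 days after the deed), so its recording date stands.
As a property-tax lien, D is senior to every other lien.
Remaining liens by effective date: F (2020-05-31), E (2020-06-15), C (2020-08-12), A (2020-11-02), B (2020-12-06), G (2021-01-15).
The subordination applies — D was senior to B — so D and B swap.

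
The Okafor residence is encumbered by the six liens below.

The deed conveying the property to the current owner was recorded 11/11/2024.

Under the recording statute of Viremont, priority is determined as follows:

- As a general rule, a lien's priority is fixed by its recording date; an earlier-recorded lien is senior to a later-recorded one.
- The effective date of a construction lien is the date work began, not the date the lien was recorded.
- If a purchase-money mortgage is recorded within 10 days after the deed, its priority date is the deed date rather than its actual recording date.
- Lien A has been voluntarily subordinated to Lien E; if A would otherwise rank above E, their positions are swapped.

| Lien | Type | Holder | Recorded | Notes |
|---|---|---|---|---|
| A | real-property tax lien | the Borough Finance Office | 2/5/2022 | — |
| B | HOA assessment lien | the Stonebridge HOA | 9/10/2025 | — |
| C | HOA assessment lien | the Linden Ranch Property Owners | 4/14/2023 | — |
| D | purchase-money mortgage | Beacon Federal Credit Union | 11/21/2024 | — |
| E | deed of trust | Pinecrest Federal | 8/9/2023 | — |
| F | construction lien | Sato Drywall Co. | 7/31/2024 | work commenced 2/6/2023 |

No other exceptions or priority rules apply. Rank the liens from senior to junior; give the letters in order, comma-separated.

E, F, C, A, D, B

Adjusting effective dates: D relates back to the deed date 11/11/2024; F relates back to 2/6/2023 (work commenced).
By effective date: A (2/5/2022), F (2/6/2023), C (4/14/2023), E (8/9/2023), D (11/11/2024), B (9/10/2025).
A would otherwise be senior to E, so under the subordination agreement A and E exchange positions.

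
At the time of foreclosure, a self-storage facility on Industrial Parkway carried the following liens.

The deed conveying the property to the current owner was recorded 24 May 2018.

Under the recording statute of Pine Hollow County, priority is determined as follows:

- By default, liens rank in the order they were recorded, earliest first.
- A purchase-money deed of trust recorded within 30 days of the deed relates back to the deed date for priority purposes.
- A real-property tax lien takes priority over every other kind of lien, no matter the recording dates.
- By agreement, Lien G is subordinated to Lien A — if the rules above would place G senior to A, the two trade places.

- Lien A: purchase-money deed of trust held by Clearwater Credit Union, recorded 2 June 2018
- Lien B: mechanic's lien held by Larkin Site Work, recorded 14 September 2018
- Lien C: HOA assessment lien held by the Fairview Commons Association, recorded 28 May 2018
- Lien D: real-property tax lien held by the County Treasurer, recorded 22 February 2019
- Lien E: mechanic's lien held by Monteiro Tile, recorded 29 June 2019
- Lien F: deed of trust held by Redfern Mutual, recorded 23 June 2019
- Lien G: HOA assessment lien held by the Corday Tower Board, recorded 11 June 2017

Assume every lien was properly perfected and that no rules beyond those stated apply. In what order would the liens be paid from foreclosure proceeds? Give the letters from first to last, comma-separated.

D, A, G, C, B, F, E

First, effective dates: A's effective date is the deed date, 24 May 2018.
D, as a real-property tax lien, has superpriority and ranks first.
Remaining liens by effective date: G (11 June 2017), A (24 May 2018), C (28 May 2018), B (14 September 2018), F (23 June 2019), E (29 June 2019).
G would otherwise be senior to A, so under the subordination agreement G and A exchange positions.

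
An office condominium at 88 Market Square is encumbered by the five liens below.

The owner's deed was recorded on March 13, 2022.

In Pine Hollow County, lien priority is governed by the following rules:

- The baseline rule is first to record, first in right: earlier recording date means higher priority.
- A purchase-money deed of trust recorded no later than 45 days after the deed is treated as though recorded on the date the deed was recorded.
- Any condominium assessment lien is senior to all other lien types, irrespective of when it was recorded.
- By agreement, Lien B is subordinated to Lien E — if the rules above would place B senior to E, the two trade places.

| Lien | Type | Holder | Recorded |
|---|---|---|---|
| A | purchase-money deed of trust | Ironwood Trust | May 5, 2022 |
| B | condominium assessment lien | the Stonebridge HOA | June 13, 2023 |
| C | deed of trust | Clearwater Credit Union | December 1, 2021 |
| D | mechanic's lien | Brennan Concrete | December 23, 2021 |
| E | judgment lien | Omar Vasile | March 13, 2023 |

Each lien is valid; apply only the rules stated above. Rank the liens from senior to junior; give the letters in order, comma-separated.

First, effective dates: A was recorded 53 days after the deed — beyond 45 days — so no relation-back applies.
As a condominium assessment lien, B is senior to every other lien.
Ordering the rest by effective date: C (December 1, 2021), D (December 23, 2021), A (May 5, 2022), E (March 13, 2023).
Because B would otherwise rank above E, the subordination swaps them.

E, C, D, A, B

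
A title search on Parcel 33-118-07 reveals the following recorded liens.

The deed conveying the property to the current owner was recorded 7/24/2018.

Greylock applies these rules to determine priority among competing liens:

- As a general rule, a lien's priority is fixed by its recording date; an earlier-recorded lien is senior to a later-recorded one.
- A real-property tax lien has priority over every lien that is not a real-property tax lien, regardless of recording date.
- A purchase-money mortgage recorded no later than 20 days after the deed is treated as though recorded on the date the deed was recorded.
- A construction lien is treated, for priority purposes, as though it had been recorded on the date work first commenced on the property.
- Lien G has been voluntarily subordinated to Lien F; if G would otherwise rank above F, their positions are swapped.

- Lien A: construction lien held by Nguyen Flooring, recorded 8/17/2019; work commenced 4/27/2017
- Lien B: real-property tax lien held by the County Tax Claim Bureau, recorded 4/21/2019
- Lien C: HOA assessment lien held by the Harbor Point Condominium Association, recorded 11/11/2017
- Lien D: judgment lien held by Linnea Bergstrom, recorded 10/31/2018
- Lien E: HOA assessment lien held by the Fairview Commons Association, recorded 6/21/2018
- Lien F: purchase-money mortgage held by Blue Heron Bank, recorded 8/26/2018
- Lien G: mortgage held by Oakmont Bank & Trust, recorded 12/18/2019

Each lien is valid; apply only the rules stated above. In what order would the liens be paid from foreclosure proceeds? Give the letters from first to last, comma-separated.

B, A, C, E, F, D, G

Effective dates after the stated exceptions: A's effective date is 4/27/2017, when work began; F missed the 20-day window (33 days after the deed), so its recording date stands.
B is a real-property tax lien, so it outranks all other liens regardless of date.
Ordering the rest by effective date: A (4/27/2017), C (11/11/2017), E (6/21/2018), F (8/26/2018), D (10/31/2018), G (12/18/2019).
Since G is not senior to F, the subordination leaves the order unchanged.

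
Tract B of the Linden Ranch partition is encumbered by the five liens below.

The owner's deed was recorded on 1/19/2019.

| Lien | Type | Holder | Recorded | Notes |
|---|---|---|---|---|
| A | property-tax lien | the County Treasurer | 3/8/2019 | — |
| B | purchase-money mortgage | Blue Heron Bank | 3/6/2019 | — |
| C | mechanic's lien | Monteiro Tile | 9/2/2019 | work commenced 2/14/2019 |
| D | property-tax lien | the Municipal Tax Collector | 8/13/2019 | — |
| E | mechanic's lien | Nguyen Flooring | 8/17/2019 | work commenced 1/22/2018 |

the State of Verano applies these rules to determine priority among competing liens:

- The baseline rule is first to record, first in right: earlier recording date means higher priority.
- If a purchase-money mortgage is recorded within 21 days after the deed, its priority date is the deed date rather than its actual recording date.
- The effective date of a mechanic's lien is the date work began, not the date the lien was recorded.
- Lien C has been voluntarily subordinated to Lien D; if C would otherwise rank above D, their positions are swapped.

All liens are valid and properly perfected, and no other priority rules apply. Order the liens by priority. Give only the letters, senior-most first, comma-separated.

Effective dates: B missed the 21-day window (46 days after the deed), so its recording date stands; C is treated as recorded 2/14/2019, the work-commencement date; E relates back to 1/22/2018 (work commenced).
Sorted by effective date: E (1/22/2018), C (2/14/2019), B (3/6/2019), A (3/8/2019), D (8/13/2019).
C is senior to D before the subordination, so the two trade places.

E, D, B, A, C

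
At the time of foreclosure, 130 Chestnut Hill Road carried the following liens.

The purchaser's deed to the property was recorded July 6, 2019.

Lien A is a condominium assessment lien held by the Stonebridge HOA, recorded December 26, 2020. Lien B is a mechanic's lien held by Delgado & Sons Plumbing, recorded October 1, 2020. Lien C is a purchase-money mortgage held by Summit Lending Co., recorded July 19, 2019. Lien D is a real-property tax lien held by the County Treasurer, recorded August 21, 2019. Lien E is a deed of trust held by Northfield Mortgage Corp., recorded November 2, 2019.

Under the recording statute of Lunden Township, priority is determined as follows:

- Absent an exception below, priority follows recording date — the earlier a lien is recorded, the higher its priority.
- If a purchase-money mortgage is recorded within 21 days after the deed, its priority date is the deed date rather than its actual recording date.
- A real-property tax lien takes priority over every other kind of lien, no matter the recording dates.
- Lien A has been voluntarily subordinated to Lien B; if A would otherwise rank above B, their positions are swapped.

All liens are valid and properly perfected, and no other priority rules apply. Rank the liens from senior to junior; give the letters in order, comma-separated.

D, C, E, B, A

Effective dates: C relates back to the deed date July 6, 2019.
D is a real-property tax lien and takes priority over every other lien.
Remaining liens by effective date: C (July 6, 2019), E (November 2, 2019), B (October 1, 2020), A (December 26, 2020).
A is already junior to B, so the subordination agreement changes nothing.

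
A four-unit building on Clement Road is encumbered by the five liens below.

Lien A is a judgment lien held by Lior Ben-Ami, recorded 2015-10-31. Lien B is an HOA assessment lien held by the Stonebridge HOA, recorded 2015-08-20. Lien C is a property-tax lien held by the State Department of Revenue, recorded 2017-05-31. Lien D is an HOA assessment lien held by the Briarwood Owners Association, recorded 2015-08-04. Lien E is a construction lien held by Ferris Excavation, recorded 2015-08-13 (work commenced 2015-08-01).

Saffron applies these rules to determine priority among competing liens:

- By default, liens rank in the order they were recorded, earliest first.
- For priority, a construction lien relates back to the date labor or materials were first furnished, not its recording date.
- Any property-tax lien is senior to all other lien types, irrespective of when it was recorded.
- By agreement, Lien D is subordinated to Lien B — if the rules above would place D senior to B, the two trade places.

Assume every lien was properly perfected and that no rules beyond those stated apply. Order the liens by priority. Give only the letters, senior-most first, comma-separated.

Adjusting effective dates: E's effective date is 2015-08-01, when work began.
C is a property-tax lien and takes priority over every other lien.
Ordering the rest by effective date: E (2015-08-01), D (2015-08-04), B (2015-08-20), A (2015-10-31).
The subordination applies — D was senior to B — so D and B swap.

C, E, B, D, A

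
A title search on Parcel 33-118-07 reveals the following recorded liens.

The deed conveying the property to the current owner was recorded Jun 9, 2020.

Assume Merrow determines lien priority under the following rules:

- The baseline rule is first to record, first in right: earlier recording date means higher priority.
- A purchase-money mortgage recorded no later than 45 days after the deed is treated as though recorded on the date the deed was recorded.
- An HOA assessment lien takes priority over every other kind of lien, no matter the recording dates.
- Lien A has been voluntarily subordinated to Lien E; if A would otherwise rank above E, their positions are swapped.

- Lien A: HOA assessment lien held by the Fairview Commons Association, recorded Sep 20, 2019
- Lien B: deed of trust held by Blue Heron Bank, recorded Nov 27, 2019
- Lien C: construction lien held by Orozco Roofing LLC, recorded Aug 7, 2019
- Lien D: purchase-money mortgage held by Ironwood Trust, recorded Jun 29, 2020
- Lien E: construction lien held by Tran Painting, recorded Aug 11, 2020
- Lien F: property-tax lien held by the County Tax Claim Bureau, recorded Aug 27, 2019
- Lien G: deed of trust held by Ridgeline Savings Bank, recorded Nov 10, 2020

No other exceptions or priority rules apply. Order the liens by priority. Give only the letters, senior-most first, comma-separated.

E, C, F, B, D, A, G

First, effective dates: D relates back to the deed date Jun 9, 2020.
As an HOA assessment lien, A is senior to every other lien.
Remaining liens by effective date: C (Aug 7, 2019), F (Aug 27, 2019), B (Nov 27, 2019), D (Jun 9, 2020), E (Aug 11, 2020), G (Nov 10, 2020).
A would otherwise be senior to E, so under the subordination agreement A and E exchange positions.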